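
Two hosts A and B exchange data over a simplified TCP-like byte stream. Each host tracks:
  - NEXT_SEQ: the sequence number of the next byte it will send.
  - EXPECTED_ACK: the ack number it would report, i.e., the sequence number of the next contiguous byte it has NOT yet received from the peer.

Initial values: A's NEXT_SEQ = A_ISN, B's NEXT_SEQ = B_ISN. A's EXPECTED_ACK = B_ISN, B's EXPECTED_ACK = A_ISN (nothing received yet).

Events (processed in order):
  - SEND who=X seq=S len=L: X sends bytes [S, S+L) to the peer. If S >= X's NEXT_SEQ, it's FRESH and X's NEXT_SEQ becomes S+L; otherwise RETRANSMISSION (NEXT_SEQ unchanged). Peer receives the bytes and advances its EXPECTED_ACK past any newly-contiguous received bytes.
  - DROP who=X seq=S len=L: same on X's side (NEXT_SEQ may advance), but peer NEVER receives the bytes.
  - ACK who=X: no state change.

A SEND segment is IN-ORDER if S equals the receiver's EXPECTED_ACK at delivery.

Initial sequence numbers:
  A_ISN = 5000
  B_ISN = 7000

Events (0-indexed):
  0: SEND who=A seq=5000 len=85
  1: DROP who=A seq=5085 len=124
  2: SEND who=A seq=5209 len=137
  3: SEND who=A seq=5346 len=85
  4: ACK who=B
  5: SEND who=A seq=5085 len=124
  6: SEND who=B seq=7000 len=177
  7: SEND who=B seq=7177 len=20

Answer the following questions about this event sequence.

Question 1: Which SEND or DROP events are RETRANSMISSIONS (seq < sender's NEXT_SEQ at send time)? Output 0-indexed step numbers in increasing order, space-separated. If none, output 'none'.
Answer: 5

Derivation:
Step 0: SEND seq=5000 -> fresh
Step 1: DROP seq=5085 -> fresh
Step 2: SEND seq=5209 -> fresh
Step 3: SEND seq=5346 -> fresh
Step 5: SEND seq=5085 -> retransmit
Step 6: SEND seq=7000 -> fresh
Step 7: SEND seq=7177 -> fresh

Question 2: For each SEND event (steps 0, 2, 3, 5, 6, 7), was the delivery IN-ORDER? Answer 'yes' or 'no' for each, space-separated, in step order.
Answer: yes no no yes yes yes

Derivation:
Step 0: SEND seq=5000 -> in-order
Step 2: SEND seq=5209 -> out-of-order
Step 3: SEND seq=5346 -> out-of-order
Step 5: SEND seq=5085 -> in-order
Step 6: SEND seq=7000 -> in-order
Step 7: SEND seq=7177 -> in-order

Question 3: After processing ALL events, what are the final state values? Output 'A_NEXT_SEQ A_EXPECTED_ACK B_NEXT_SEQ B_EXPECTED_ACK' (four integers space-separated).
Answer: 5431 7197 7197 5431

Derivation:
After event 0: A_seq=5085 A_ack=7000 B_seq=7000 B_ack=5085
After event 1: A_seq=5209 A_ack=7000 B_seq=7000 B_ack=5085
After event 2: A_seq=5346 A_ack=7000 B_seq=7000 B_ack=5085
After event 3: A_seq=5431 A_ack=7000 B_seq=7000 B_ack=5085
After event 4: A_seq=5431 A_ack=7000 B_seq=7000 B_ack=5085
After event 5: A_seq=5431 A_ack=7000 B_seq=7000 B_ack=5431
After event 6: A_seq=5431 A_ack=7177 B_seq=7177 B_ack=5431
After event 7: A_seq=5431 A_ack=7197 B_seq=7197 B_ack=5431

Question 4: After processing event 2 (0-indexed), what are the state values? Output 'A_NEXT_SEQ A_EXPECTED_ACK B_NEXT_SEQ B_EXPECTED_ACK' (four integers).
After event 0: A_seq=5085 A_ack=7000 B_seq=7000 B_ack=5085
After event 1: A_seq=5209 A_ack=7000 B_seq=7000 B_ack=5085
After event 2: A_seq=5346 A_ack=7000 B_seq=7000 B_ack=5085

5346 7000 7000 5085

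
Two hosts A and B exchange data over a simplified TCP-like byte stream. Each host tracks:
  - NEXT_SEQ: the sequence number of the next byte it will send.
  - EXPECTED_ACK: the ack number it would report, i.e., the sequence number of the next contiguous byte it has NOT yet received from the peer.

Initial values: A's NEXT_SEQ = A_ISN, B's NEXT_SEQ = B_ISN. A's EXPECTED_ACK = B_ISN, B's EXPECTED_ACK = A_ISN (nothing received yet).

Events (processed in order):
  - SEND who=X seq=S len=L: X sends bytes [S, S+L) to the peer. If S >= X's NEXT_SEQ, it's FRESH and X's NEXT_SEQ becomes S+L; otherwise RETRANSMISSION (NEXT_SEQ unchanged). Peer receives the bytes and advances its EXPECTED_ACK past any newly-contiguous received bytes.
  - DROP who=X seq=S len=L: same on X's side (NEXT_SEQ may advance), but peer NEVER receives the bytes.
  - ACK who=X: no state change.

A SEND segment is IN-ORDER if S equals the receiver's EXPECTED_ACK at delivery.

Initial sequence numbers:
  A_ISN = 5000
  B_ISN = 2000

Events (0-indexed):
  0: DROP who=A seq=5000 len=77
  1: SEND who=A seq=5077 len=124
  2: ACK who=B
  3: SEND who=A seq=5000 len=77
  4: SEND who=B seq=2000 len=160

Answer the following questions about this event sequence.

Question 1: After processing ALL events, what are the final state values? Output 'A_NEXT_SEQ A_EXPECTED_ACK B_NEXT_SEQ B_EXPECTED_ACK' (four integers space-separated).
After event 0: A_seq=5077 A_ack=2000 B_seq=2000 B_ack=5000
After event 1: A_seq=5201 A_ack=2000 B_seq=2000 B_ack=5000
After event 2: A_seq=5201 A_ack=2000 B_seq=2000 B_ack=5000
After event 3: A_seq=5201 A_ack=2000 B_seq=2000 B_ack=5201
After event 4: A_seq=5201 A_ack=2160 B_seq=2160 B_ack=5201

Answer: 5201 2160 2160 5201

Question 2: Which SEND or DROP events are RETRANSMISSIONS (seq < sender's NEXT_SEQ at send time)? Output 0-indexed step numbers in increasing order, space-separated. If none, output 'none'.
Step 0: DROP seq=5000 -> fresh
Step 1: SEND seq=5077 -> fresh
Step 3: SEND seq=5000 -> retransmit
Step 4: SEND seq=2000 -> fresh

Answer: 3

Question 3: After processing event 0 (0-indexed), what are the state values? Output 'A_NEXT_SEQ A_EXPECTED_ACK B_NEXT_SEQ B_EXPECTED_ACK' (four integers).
After event 0: A_seq=5077 A_ack=2000 B_seq=2000 B_ack=5000

5077 2000 2000 5000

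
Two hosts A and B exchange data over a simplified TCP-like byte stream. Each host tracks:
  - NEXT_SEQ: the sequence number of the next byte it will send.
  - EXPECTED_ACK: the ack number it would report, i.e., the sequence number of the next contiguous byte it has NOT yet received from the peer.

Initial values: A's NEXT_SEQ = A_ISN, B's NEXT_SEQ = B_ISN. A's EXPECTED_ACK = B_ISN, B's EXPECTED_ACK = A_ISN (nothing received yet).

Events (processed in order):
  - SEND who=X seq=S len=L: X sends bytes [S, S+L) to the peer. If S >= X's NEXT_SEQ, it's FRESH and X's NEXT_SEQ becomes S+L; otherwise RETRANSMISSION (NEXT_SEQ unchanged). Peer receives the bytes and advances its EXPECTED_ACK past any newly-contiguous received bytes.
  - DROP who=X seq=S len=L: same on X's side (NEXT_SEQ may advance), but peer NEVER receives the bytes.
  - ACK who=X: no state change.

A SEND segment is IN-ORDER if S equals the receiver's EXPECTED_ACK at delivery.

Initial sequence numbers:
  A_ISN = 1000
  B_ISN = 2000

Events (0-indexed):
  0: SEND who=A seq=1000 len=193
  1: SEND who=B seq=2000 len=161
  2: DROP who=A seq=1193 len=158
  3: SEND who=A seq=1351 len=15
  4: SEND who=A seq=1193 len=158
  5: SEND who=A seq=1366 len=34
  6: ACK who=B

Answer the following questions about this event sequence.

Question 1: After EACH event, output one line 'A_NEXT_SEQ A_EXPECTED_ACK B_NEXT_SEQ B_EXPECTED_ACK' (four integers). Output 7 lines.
1193 2000 2000 1193
1193 2161 2161 1193
1351 2161 2161 1193
1366 2161 2161 1193
1366 2161 2161 1366
1400 2161 2161 1400
1400 2161 2161 1400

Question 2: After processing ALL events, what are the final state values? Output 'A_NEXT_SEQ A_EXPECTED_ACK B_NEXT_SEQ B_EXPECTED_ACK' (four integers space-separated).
Answer: 1400 2161 2161 1400

Derivation:
After event 0: A_seq=1193 A_ack=2000 B_seq=2000 B_ack=1193
After event 1: A_seq=1193 A_ack=2161 B_seq=2161 B_ack=1193
After event 2: A_seq=1351 A_ack=2161 B_seq=2161 B_ack=1193
After event 3: A_seq=1366 A_ack=2161 B_seq=2161 B_ack=1193
After event 4: A_seq=1366 A_ack=2161 B_seq=2161 B_ack=1366
After event 5: A_seq=1400 A_ack=2161 B_seq=2161 B_ack=1400
After event 6: A_seq=1400 A_ack=2161 B_seq=2161 B_ack=1400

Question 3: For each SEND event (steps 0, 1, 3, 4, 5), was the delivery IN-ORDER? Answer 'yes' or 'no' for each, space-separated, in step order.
Answer: yes yes no yes yes

Derivation:
Step 0: SEND seq=1000 -> in-order
Step 1: SEND seq=2000 -> in-order
Step 3: SEND seq=1351 -> out-of-order
Step 4: SEND seq=1193 -> in-order
Step 5: SEND seq=1366 -> in-order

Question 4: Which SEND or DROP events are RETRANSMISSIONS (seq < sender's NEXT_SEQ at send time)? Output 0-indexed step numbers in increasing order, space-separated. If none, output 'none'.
Answer: 4

Derivation:
Step 0: SEND seq=1000 -> fresh
Step 1: SEND seq=2000 -> fresh
Step 2: DROP seq=1193 -> fresh
Step 3: SEND seq=1351 -> fresh
Step 4: SEND seq=1193 -> retransmit
Step 5: SEND seq=1366 -> fresh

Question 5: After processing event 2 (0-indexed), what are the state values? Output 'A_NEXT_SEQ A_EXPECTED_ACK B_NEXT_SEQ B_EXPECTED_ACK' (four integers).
After event 0: A_seq=1193 A_ack=2000 B_seq=2000 B_ack=1193
After event 1: A_seq=1193 A_ack=2161 B_seq=2161 B_ack=1193
After event 2: A_seq=1351 A_ack=2161 B_seq=2161 B_ack=1193

1351 2161 2161 1193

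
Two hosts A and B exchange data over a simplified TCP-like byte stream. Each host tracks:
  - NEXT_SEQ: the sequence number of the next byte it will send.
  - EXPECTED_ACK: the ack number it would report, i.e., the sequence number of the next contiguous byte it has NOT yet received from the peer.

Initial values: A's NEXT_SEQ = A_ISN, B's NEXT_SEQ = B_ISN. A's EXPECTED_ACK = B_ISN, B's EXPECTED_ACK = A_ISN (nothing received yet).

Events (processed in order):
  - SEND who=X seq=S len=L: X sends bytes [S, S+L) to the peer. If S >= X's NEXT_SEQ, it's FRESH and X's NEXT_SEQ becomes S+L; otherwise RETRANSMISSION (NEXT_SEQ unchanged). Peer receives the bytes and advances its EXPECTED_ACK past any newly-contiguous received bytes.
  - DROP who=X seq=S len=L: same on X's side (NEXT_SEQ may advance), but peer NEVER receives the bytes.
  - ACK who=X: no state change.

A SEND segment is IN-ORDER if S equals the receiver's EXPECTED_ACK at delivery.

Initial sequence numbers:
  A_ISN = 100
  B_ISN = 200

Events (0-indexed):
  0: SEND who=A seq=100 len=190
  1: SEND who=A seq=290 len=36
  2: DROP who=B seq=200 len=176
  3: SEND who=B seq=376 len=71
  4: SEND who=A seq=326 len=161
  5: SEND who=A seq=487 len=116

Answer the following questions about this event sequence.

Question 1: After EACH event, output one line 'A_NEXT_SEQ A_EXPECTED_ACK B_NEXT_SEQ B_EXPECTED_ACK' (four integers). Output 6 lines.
290 200 200 290
326 200 200 326
326 200 376 326
326 200 447 326
487 200 447 487
603 200 447 603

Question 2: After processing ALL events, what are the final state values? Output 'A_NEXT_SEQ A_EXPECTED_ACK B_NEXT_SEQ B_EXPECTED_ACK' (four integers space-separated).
Answer: 603 200 447 603

Derivation:
After event 0: A_seq=290 A_ack=200 B_seq=200 B_ack=290
After event 1: A_seq=326 A_ack=200 B_seq=200 B_ack=326
After event 2: A_seq=326 A_ack=200 B_seq=376 B_ack=326
After event 3: A_seq=326 A_ack=200 B_seq=447 B_ack=326
After event 4: A_seq=487 A_ack=200 B_seq=447 B_ack=487
After event 5: A_seq=603 A_ack=200 B_seq=447 B_ack=603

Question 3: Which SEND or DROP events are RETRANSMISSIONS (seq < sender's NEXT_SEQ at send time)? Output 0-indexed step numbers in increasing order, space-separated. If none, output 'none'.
Answer: none

Derivation:
Step 0: SEND seq=100 -> fresh
Step 1: SEND seq=290 -> fresh
Step 2: DROP seq=200 -> fresh
Step 3: SEND seq=376 -> fresh
Step 4: SEND seq=326 -> fresh
Step 5: SEND seq=487 -> fresh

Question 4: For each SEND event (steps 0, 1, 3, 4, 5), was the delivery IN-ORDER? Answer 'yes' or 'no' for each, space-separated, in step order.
Step 0: SEND seq=100 -> in-order
Step 1: SEND seq=290 -> in-order
Step 3: SEND seq=376 -> out-of-order
Step 4: SEND seq=326 -> in-order
Step 5: SEND seq=487 -> in-order

Answer: yes yes no yes yes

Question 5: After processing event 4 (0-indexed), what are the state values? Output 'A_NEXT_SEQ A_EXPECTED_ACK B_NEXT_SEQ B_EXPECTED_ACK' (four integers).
After event 0: A_seq=290 A_ack=200 B_seq=200 B_ack=290
After event 1: A_seq=326 A_ack=200 B_seq=200 B_ack=326
After event 2: A_seq=326 A_ack=200 B_seq=376 B_ack=326
After event 3: A_seq=326 A_ack=200 B_seq=447 B_ack=326
After event 4: A_seq=487 A_ack=200 B_seq=447 B_ack=487

487 200 447 487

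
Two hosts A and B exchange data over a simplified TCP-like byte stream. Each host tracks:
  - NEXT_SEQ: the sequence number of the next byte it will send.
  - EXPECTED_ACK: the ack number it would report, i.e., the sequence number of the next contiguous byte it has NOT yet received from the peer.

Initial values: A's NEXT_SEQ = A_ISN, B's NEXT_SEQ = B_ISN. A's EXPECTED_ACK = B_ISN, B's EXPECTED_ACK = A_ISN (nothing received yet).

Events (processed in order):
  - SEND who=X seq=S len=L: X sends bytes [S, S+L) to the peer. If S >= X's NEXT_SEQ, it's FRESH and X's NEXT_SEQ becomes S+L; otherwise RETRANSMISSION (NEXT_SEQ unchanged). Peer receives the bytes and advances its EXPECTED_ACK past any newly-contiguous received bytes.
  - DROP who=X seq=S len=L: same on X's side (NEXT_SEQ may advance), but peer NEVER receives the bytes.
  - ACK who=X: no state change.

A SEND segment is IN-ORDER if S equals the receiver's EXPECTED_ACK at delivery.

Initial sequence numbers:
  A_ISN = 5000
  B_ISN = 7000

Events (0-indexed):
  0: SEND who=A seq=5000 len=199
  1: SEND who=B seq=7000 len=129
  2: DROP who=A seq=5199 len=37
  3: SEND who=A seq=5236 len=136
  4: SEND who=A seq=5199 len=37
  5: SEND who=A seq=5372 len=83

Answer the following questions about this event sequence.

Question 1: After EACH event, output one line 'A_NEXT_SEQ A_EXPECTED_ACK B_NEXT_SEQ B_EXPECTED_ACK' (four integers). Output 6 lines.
5199 7000 7000 5199
5199 7129 7129 5199
5236 7129 7129 5199
5372 7129 7129 5199
5372 7129 7129 5372
5455 7129 7129 5455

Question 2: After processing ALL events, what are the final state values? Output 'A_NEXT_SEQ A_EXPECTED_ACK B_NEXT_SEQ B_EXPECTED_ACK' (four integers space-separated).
After event 0: A_seq=5199 A_ack=7000 B_seq=7000 B_ack=5199
After event 1: A_seq=5199 A_ack=7129 B_seq=7129 B_ack=5199
After event 2: A_seq=5236 A_ack=7129 B_seq=7129 B_ack=5199
After event 3: A_seq=5372 A_ack=7129 B_seq=7129 B_ack=5199
After event 4: A_seq=5372 A_ack=7129 B_seq=7129 B_ack=5372
After event 5: A_seq=5455 A_ack=7129 B_seq=7129 B_ack=5455

Answer: 5455 7129 7129 5455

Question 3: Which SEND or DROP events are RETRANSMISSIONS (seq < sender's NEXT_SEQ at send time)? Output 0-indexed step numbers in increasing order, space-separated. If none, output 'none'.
Step 0: SEND seq=5000 -> fresh
Step 1: SEND seq=7000 -> fresh
Step 2: DROP seq=5199 -> fresh
Step 3: SEND seq=5236 -> fresh
Step 4: SEND seq=5199 -> retransmit
Step 5: SEND seq=5372 -> fresh

Answer: 4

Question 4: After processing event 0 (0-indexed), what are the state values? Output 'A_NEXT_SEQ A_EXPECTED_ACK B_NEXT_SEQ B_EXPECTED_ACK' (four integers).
After event 0: A_seq=5199 A_ack=7000 B_seq=7000 B_ack=5199

5199 7000 7000 5199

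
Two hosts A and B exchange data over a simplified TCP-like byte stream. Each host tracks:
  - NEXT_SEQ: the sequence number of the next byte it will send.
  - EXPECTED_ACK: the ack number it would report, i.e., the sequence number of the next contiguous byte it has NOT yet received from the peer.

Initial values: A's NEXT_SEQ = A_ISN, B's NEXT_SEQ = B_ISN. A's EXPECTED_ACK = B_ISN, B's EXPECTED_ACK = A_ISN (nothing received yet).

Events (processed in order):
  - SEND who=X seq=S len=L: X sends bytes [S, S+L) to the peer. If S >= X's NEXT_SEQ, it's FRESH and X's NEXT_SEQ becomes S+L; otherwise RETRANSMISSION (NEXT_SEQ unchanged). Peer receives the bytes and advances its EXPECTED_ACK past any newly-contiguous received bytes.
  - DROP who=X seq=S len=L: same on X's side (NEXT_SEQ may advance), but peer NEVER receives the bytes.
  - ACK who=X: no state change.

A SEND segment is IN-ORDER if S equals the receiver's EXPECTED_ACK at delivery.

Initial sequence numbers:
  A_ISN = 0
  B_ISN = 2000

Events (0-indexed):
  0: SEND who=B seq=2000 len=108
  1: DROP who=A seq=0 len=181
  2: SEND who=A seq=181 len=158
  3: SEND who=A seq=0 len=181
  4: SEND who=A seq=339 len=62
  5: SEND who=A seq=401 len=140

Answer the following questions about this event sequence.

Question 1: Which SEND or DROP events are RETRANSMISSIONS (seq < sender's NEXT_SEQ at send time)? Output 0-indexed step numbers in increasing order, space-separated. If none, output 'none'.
Step 0: SEND seq=2000 -> fresh
Step 1: DROP seq=0 -> fresh
Step 2: SEND seq=181 -> fresh
Step 3: SEND seq=0 -> retransmit
Step 4: SEND seq=339 -> fresh
Step 5: SEND seq=401 -> fresh

Answer: 3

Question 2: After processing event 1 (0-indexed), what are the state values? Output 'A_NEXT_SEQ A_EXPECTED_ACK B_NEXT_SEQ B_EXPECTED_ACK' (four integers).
After event 0: A_seq=0 A_ack=2108 B_seq=2108 B_ack=0
After event 1: A_seq=181 A_ack=2108 B_seq=2108 B_ack=0

181 2108 2108 0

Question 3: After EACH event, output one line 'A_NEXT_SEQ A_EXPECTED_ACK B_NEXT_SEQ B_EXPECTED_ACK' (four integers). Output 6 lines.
0 2108 2108 0
181 2108 2108 0
339 2108 2108 0
339 2108 2108 339
401 2108 2108 401
541 2108 2108 541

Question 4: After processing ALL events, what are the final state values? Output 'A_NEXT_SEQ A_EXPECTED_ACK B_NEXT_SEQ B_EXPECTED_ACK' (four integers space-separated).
After event 0: A_seq=0 A_ack=2108 B_seq=2108 B_ack=0
After event 1: A_seq=181 A_ack=2108 B_seq=2108 B_ack=0
After event 2: A_seq=339 A_ack=2108 B_seq=2108 B_ack=0
After event 3: A_seq=339 A_ack=2108 B_seq=2108 B_ack=339
After event 4: A_seq=401 A_ack=2108 B_seq=2108 B_ack=401
After event 5: A_seq=541 A_ack=2108 B_seq=2108 B_ack=541

Answer: 541 2108 2108 541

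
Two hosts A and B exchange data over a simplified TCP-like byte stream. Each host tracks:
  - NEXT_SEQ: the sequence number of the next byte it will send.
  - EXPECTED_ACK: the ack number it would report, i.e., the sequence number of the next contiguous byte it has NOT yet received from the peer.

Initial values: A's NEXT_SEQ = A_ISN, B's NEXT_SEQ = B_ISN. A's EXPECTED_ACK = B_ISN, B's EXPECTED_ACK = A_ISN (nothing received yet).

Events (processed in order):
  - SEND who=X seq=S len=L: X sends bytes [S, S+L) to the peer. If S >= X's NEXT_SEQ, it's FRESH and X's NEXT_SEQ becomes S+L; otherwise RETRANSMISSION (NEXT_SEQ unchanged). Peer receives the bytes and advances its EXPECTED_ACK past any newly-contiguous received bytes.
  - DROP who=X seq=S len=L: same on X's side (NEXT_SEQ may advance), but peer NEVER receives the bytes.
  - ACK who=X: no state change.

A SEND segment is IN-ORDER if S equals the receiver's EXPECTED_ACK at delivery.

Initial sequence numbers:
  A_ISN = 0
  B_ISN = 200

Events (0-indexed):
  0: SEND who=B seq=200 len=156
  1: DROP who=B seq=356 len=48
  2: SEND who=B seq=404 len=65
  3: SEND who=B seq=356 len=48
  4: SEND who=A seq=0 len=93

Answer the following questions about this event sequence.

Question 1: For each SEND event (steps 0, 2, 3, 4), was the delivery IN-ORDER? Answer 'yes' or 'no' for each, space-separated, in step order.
Step 0: SEND seq=200 -> in-order
Step 2: SEND seq=404 -> out-of-order
Step 3: SEND seq=356 -> in-order
Step 4: SEND seq=0 -> in-order

Answer: yes no yes yes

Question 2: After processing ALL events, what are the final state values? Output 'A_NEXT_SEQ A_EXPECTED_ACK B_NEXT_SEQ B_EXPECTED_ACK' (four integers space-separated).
After event 0: A_seq=0 A_ack=356 B_seq=356 B_ack=0
After event 1: A_seq=0 A_ack=356 B_seq=404 B_ack=0
After event 2: A_seq=0 A_ack=356 B_seq=469 B_ack=0
After event 3: A_seq=0 A_ack=469 B_seq=469 B_ack=0
After event 4: A_seq=93 A_ack=469 B_seq=469 B_ack=93

Answer: 93 469 469 93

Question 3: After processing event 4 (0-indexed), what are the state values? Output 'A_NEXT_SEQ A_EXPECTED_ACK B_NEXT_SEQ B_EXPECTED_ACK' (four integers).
After event 0: A_seq=0 A_ack=356 B_seq=356 B_ack=0
After event 1: A_seq=0 A_ack=356 B_seq=404 B_ack=0
After event 2: A_seq=0 A_ack=356 B_seq=469 B_ack=0
After event 3: A_seq=0 A_ack=469 B_seq=469 B_ack=0
After event 4: A_seq=93 A_ack=469 B_seq=469 B_ack=93

93 469 469 93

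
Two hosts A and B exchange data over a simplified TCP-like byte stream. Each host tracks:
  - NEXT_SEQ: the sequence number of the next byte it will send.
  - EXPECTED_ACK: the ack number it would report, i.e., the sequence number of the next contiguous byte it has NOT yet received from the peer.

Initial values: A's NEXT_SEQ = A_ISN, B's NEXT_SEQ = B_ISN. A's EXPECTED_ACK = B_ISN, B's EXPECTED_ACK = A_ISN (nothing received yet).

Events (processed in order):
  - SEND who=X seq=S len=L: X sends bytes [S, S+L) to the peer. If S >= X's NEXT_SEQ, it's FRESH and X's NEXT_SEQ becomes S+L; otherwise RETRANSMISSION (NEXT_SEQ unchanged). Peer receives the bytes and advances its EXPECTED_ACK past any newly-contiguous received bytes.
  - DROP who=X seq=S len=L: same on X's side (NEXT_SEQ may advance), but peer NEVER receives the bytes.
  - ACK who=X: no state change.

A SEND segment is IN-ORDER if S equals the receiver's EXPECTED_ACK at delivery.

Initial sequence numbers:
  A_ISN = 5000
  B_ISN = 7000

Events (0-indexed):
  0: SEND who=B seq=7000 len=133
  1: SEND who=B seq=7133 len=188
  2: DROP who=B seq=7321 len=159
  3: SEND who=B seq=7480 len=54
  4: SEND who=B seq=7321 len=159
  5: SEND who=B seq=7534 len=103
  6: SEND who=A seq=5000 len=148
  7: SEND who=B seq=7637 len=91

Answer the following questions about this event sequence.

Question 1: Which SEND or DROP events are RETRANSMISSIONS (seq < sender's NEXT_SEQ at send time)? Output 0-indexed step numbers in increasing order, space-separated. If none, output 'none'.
Step 0: SEND seq=7000 -> fresh
Step 1: SEND seq=7133 -> fresh
Step 2: DROP seq=7321 -> fresh
Step 3: SEND seq=7480 -> fresh
Step 4: SEND seq=7321 -> retransmit
Step 5: SEND seq=7534 -> fresh
Step 6: SEND seq=5000 -> fresh
Step 7: SEND seq=7637 -> fresh

Answer: 4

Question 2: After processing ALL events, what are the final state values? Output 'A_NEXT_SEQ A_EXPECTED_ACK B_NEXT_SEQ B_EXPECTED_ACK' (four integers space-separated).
Answer: 5148 7728 7728 5148

Derivation:
After event 0: A_seq=5000 A_ack=7133 B_seq=7133 B_ack=5000
After event 1: A_seq=5000 A_ack=7321 B_seq=7321 B_ack=5000
After event 2: A_seq=5000 A_ack=7321 B_seq=7480 B_ack=5000
After event 3: A_seq=5000 A_ack=7321 B_seq=7534 B_ack=5000
After event 4: A_seq=5000 A_ack=7534 B_seq=7534 B_ack=5000
After event 5: A_seq=5000 A_ack=7637 B_seq=7637 B_ack=5000
After event 6: A_seq=5148 A_ack=7637 B_seq=7637 B_ack=5148
After event 7: A_seq=5148 A_ack=7728 B_seq=7728 B_ack=5148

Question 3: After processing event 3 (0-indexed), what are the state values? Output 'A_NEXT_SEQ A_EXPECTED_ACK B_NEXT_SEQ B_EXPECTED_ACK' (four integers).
After event 0: A_seq=5000 A_ack=7133 B_seq=7133 B_ack=5000
After event 1: A_seq=5000 A_ack=7321 B_seq=7321 B_ack=5000
After event 2: A_seq=5000 A_ack=7321 B_seq=7480 B_ack=5000
After event 3: A_seq=5000 A_ack=7321 B_seq=7534 B_ack=5000

5000 7321 7534 5000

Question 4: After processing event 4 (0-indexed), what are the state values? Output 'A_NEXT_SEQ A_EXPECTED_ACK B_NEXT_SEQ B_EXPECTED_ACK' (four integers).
After event 0: A_seq=5000 A_ack=7133 B_seq=7133 B_ack=5000
After event 1: A_seq=5000 A_ack=7321 B_seq=7321 B_ack=5000
After event 2: A_seq=5000 A_ack=7321 B_seq=7480 B_ack=5000
After event 3: A_seq=5000 A_ack=7321 B_seq=7534 B_ack=5000
After event 4: A_seq=5000 A_ack=7534 B_seq=7534 B_ack=5000

5000 7534 7534 5000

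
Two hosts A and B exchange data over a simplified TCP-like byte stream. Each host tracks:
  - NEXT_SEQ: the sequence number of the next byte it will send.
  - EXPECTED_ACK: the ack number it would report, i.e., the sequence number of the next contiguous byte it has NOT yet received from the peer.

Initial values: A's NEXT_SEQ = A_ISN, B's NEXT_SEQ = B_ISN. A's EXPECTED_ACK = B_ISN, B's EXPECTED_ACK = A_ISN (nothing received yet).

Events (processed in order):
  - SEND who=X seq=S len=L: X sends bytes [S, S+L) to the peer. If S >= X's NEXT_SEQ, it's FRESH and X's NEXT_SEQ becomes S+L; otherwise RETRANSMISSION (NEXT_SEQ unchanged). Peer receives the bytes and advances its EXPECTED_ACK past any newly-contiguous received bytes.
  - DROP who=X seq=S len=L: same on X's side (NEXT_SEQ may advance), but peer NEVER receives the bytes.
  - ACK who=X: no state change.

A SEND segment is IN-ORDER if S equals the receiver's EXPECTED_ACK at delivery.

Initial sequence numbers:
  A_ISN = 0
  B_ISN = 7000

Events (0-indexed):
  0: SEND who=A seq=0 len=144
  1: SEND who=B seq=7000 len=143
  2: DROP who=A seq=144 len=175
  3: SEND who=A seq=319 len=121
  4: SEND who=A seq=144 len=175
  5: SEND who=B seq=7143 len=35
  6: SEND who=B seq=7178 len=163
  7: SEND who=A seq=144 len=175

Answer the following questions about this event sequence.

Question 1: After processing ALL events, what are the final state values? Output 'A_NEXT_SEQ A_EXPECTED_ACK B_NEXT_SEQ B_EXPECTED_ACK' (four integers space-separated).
Answer: 440 7341 7341 440

Derivation:
After event 0: A_seq=144 A_ack=7000 B_seq=7000 B_ack=144
After event 1: A_seq=144 A_ack=7143 B_seq=7143 B_ack=144
After event 2: A_seq=319 A_ack=7143 B_seq=7143 B_ack=144
After event 3: A_seq=440 A_ack=7143 B_seq=7143 B_ack=144
After event 4: A_seq=440 A_ack=7143 B_seq=7143 B_ack=440
After event 5: A_seq=440 A_ack=7178 B_seq=7178 B_ack=440
After event 6: A_seq=440 A_ack=7341 B_seq=7341 B_ack=440
After event 7: A_seq=440 A_ack=7341 B_seq=7341 B_ack=440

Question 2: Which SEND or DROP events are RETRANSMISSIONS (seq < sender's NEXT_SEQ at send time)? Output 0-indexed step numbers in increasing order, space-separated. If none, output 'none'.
Step 0: SEND seq=0 -> fresh
Step 1: SEND seq=7000 -> fresh
Step 2: DROP seq=144 -> fresh
Step 3: SEND seq=319 -> fresh
Step 4: SEND seq=144 -> retransmit
Step 5: SEND seq=7143 -> fresh
Step 6: SEND seq=7178 -> fresh
Step 7: SEND seq=144 -> retransmit

Answer: 4 7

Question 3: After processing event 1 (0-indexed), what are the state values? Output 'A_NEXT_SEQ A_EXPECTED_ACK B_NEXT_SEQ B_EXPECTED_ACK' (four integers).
After event 0: A_seq=144 A_ack=7000 B_seq=7000 B_ack=144
After event 1: A_seq=144 A_ack=7143 B_seq=7143 B_ack=144

144 7143 7143 144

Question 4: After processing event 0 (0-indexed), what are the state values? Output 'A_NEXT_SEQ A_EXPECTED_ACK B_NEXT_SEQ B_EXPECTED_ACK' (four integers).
After event 0: A_seq=144 A_ack=7000 B_seq=7000 B_ack=144

144 7000 7000 144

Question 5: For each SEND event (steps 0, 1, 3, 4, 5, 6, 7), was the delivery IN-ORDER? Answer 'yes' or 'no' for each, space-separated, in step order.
Answer: yes yes no yes yes yes no

Derivation:
Step 0: SEND seq=0 -> in-order
Step 1: SEND seq=7000 -> in-order
Step 3: SEND seq=319 -> out-of-order
Step 4: SEND seq=144 -> in-order
Step 5: SEND seq=7143 -> in-order
Step 6: SEND seq=7178 -> in-order
Step 7: SEND seq=144 -> out-of-order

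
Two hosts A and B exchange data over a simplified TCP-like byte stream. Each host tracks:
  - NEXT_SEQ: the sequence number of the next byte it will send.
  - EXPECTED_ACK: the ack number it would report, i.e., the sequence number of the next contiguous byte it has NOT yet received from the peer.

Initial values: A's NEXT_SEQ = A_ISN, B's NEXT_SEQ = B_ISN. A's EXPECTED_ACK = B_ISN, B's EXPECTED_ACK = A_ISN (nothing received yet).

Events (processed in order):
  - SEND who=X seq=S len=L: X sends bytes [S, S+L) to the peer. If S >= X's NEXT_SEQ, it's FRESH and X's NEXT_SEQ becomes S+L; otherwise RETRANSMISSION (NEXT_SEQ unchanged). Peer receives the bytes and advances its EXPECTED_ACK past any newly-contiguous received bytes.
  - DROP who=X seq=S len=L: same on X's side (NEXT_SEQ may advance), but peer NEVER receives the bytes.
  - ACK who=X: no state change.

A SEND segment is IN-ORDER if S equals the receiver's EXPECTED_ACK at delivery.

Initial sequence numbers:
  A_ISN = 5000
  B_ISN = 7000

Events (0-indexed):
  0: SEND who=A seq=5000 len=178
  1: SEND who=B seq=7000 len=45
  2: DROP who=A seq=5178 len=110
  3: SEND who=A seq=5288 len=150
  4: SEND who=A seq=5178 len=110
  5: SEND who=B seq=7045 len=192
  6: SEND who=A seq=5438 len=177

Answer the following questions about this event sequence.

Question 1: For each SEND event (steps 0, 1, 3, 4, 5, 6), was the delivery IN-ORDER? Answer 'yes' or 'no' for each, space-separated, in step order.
Step 0: SEND seq=5000 -> in-order
Step 1: SEND seq=7000 -> in-order
Step 3: SEND seq=5288 -> out-of-order
Step 4: SEND seq=5178 -> in-order
Step 5: SEND seq=7045 -> in-order
Step 6: SEND seq=5438 -> in-order

Answer: yes yes no yes yes yes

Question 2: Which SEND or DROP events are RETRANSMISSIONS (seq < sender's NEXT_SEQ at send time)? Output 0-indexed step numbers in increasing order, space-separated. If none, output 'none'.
Answer: 4

Derivation:
Step 0: SEND seq=5000 -> fresh
Step 1: SEND seq=7000 -> fresh
Step 2: DROP seq=5178 -> fresh
Step 3: SEND seq=5288 -> fresh
Step 4: SEND seq=5178 -> retransmit
Step 5: SEND seq=7045 -> fresh
Step 6: SEND seq=5438 -> fresh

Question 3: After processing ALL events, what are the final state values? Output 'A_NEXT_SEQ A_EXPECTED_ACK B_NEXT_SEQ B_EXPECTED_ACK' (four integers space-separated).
After event 0: A_seq=5178 A_ack=7000 B_seq=7000 B_ack=5178
After event 1: A_seq=5178 A_ack=7045 B_seq=7045 B_ack=5178
After event 2: A_seq=5288 A_ack=7045 B_seq=7045 B_ack=5178
After event 3: A_seq=5438 A_ack=7045 B_seq=7045 B_ack=5178
After event 4: A_seq=5438 A_ack=7045 B_seq=7045 B_ack=5438
After event 5: A_seq=5438 A_ack=7237 B_seq=7237 B_ack=5438
After event 6: A_seq=5615 A_ack=7237 B_seq=7237 B_ack=5615

Answer: 5615 7237 7237 5615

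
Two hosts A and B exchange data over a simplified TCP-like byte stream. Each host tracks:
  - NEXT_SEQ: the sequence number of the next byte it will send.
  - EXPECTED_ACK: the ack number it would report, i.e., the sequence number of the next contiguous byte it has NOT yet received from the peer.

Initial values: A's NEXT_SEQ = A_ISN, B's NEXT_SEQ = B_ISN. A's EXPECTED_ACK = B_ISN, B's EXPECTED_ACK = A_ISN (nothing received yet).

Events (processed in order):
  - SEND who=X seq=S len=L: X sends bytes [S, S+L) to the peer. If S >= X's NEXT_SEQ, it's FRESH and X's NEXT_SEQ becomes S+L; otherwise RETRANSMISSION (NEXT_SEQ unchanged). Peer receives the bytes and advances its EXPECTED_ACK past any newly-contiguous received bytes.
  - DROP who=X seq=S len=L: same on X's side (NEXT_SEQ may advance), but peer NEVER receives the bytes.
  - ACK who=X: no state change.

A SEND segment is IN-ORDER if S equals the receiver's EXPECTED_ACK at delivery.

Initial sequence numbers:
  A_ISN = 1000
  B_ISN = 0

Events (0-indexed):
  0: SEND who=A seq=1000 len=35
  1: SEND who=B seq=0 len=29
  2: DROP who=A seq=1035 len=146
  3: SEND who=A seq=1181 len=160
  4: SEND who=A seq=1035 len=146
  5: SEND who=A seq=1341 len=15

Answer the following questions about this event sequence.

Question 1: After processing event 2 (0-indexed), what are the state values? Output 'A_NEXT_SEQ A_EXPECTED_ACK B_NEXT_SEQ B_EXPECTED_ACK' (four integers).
After event 0: A_seq=1035 A_ack=0 B_seq=0 B_ack=1035
After event 1: A_seq=1035 A_ack=29 B_seq=29 B_ack=1035
After event 2: A_seq=1181 A_ack=29 B_seq=29 B_ack=1035

1181 29 29 1035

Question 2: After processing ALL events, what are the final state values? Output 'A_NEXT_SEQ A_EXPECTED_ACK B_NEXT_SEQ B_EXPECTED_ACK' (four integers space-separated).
After event 0: A_seq=1035 A_ack=0 B_seq=0 B_ack=1035
After event 1: A_seq=1035 A_ack=29 B_seq=29 B_ack=1035
After event 2: A_seq=1181 A_ack=29 B_seq=29 B_ack=1035
After event 3: A_seq=1341 A_ack=29 B_seq=29 B_ack=1035
After event 4: A_seq=1341 A_ack=29 B_seq=29 B_ack=1341
After event 5: A_seq=1356 A_ack=29 B_seq=29 B_ack=1356

Answer: 1356 29 29 1356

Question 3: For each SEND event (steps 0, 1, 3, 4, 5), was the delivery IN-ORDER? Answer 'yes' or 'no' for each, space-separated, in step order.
Answer: yes yes no yes yes

Derivation:
Step 0: SEND seq=1000 -> in-order
Step 1: SEND seq=0 -> in-order
Step 3: SEND seq=1181 -> out-of-order
Step 4: SEND seq=1035 -> in-order
Step 5: SEND seq=1341 -> in-order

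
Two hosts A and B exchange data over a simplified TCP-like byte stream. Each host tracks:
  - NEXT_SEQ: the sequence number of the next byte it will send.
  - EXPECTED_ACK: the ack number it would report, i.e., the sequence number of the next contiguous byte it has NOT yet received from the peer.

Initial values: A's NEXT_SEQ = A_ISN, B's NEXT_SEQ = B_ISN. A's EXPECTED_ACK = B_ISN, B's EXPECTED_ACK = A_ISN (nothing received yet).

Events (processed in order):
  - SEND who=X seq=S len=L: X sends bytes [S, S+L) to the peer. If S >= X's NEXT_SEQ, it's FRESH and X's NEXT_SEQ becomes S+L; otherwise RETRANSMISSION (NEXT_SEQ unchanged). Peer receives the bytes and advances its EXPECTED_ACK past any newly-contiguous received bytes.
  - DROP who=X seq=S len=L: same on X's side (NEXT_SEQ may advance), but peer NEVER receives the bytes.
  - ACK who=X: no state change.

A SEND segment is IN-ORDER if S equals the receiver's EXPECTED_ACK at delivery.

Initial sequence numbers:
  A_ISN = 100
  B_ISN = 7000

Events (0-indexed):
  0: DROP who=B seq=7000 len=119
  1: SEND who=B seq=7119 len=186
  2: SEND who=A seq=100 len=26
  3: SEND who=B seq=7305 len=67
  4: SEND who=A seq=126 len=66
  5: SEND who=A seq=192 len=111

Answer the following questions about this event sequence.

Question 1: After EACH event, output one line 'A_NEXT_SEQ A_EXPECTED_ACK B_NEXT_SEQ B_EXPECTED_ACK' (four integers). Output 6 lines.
100 7000 7119 100
100 7000 7305 100
126 7000 7305 126
126 7000 7372 126
192 7000 7372 192
303 7000 7372 303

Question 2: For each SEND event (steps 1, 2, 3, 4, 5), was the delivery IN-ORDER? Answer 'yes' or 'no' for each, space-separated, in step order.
Answer: no yes no yes yes

Derivation:
Step 1: SEND seq=7119 -> out-of-order
Step 2: SEND seq=100 -> in-order
Step 3: SEND seq=7305 -> out-of-order
Step 4: SEND seq=126 -> in-order
Step 5: SEND seq=192 -> in-order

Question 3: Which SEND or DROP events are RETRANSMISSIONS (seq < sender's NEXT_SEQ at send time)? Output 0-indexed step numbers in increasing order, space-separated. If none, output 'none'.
Answer: none

Derivation:
Step 0: DROP seq=7000 -> fresh
Step 1: SEND seq=7119 -> fresh
Step 2: SEND seq=100 -> fresh
Step 3: SEND seq=7305 -> fresh
Step 4: SEND seq=126 -> fresh
Step 5: SEND seq=192 -> fresh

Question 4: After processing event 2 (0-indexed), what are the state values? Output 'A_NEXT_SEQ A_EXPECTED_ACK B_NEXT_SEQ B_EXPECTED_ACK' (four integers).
After event 0: A_seq=100 A_ack=7000 B_seq=7119 B_ack=100
After event 1: A_seq=100 A_ack=7000 B_seq=7305 B_ack=100
After event 2: A_seq=126 A_ack=7000 B_seq=7305 B_ack=126

126 7000 7305 126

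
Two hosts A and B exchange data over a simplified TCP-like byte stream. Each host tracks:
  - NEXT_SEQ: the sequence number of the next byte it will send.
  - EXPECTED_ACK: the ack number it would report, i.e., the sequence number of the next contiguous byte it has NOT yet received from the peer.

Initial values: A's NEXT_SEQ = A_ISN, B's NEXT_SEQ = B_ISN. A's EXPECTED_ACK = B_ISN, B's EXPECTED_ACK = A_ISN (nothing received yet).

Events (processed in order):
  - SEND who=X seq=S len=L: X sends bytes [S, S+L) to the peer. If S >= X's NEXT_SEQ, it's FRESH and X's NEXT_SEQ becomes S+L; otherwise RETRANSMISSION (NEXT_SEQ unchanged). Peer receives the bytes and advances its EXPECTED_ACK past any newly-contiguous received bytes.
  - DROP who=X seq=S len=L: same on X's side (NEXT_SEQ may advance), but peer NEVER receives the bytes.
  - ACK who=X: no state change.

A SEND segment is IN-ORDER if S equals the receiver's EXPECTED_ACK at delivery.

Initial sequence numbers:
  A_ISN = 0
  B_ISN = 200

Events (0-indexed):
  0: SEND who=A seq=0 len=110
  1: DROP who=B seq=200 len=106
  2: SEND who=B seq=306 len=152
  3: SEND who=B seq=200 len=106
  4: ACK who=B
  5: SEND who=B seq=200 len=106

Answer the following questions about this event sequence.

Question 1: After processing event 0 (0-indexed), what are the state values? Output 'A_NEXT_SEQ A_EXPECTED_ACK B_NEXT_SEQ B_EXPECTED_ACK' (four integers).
After event 0: A_seq=110 A_ack=200 B_seq=200 B_ack=110

110 200 200 110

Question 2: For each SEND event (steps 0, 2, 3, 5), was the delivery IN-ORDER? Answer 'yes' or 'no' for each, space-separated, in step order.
Answer: yes no yes no

Derivation:
Step 0: SEND seq=0 -> in-order
Step 2: SEND seq=306 -> out-of-order
Step 3: SEND seq=200 -> in-order
Step 5: SEND seq=200 -> out-of-order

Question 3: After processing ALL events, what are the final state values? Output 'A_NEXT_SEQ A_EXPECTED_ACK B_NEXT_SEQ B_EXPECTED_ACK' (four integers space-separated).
After event 0: A_seq=110 A_ack=200 B_seq=200 B_ack=110
After event 1: A_seq=110 A_ack=200 B_seq=306 B_ack=110
After event 2: A_seq=110 A_ack=200 B_seq=458 B_ack=110
After event 3: A_seq=110 A_ack=458 B_seq=458 B_ack=110
After event 4: A_seq=110 A_ack=458 B_seq=458 B_ack=110
After event 5: A_seq=110 A_ack=458 B_seq=458 B_ack=110

Answer: 110 458 458 110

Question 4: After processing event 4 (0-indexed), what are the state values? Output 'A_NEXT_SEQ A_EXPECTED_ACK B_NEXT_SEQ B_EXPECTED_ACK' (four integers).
After event 0: A_seq=110 A_ack=200 B_seq=200 B_ack=110
After event 1: A_seq=110 A_ack=200 B_seq=306 B_ack=110
After event 2: A_seq=110 A_ack=200 B_seq=458 B_ack=110
After event 3: A_seq=110 A_ack=458 B_seq=458 B_ack=110
After event 4: A_seq=110 A_ack=458 B_seq=458 B_ack=110

110 458 458 110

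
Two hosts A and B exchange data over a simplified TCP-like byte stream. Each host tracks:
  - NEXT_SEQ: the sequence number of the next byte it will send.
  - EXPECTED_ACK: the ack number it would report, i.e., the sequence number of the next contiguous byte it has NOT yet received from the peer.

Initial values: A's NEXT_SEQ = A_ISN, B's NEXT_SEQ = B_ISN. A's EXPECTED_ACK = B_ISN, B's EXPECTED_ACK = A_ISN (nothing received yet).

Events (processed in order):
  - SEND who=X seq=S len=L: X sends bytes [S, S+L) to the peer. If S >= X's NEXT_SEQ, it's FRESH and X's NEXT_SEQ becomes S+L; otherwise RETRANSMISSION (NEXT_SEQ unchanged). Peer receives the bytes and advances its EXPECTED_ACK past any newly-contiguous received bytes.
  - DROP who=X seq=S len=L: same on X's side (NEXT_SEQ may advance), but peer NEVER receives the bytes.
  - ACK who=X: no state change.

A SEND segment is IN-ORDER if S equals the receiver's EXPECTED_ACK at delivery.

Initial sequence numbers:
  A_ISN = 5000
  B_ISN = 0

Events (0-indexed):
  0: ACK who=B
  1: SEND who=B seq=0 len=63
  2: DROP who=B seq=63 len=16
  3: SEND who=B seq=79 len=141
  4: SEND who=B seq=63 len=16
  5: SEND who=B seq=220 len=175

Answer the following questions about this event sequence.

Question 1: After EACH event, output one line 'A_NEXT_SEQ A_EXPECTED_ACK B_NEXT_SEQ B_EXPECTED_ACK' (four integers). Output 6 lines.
5000 0 0 5000
5000 63 63 5000
5000 63 79 5000
5000 63 220 5000
5000 220 220 5000
5000 395 395 5000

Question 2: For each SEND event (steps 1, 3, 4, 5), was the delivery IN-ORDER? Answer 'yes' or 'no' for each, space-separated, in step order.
Step 1: SEND seq=0 -> in-order
Step 3: SEND seq=79 -> out-of-order
Step 4: SEND seq=63 -> in-order
Step 5: SEND seq=220 -> in-order

Answer: yes no yes yes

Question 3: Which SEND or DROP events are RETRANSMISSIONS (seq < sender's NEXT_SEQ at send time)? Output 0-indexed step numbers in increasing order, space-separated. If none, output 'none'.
Step 1: SEND seq=0 -> fresh
Step 2: DROP seq=63 -> fresh
Step 3: SEND seq=79 -> fresh
Step 4: SEND seq=63 -> retransmit
Step 5: SEND seq=220 -> fresh

Answer: 4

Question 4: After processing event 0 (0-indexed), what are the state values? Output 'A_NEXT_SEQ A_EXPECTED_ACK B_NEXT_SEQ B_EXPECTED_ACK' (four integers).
After event 0: A_seq=5000 A_ack=0 B_seq=0 B_ack=5000

5000 0 0 5000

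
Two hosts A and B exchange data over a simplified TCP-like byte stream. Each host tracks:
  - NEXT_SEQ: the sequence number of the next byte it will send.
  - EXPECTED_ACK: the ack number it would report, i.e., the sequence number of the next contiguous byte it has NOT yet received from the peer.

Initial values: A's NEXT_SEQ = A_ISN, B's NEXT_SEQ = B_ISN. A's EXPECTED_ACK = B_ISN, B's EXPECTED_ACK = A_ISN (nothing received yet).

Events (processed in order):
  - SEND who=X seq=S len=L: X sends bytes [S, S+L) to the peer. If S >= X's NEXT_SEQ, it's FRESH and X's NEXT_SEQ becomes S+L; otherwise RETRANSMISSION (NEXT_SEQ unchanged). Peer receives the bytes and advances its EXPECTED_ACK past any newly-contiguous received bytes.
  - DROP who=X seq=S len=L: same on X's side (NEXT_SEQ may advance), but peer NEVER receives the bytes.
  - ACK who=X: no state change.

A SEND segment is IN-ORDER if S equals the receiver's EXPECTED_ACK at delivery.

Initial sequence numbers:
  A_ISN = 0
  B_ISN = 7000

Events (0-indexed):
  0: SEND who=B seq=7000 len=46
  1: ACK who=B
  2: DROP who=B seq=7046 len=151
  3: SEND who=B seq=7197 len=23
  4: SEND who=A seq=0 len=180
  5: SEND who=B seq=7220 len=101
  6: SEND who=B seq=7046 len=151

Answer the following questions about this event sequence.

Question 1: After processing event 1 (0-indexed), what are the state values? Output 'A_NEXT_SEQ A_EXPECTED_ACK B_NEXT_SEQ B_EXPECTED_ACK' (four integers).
After event 0: A_seq=0 A_ack=7046 B_seq=7046 B_ack=0
After event 1: A_seq=0 A_ack=7046 B_seq=7046 B_ack=0

0 7046 7046 0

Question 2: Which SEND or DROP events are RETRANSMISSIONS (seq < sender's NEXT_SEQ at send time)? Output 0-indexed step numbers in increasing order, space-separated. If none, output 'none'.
Step 0: SEND seq=7000 -> fresh
Step 2: DROP seq=7046 -> fresh
Step 3: SEND seq=7197 -> fresh
Step 4: SEND seq=0 -> fresh
Step 5: SEND seq=7220 -> fresh
Step 6: SEND seq=7046 -> retransmit

Answer: 6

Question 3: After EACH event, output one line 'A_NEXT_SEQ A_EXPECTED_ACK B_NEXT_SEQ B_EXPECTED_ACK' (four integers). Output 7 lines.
0 7046 7046 0
0 7046 7046 0
0 7046 7197 0
0 7046 7220 0
180 7046 7220 180
180 7046 7321 180
180 7321 7321 180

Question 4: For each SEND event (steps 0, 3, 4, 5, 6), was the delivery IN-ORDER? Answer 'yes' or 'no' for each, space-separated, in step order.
Step 0: SEND seq=7000 -> in-order
Step 3: SEND seq=7197 -> out-of-order
Step 4: SEND seq=0 -> in-order
Step 5: SEND seq=7220 -> out-of-order
Step 6: SEND seq=7046 -> in-order

Answer: yes no yes no yes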